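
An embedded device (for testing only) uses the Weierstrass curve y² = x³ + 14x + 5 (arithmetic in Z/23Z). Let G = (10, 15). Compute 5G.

Repeated addition: build up to 5G.
2G: tangent at (10, 15): λ = (3·10² + 14)/(2·15) ≡ 15/7. 7⁻¹ ≡ 10 (mod 23) since 7·10 = 70 ≡ 1, so λ ≡ 15·10 ≡ 12.
  x = λ² - 10 - 10 = 144 - 20 ≡ 9; y = λ·(10 - 9) - 15 ≡ 20. → (9, 20)
3G: (9, 20) + (10, 15). λ = (15 - 20)/(10 - 9) ≡ 18/1 mod 23. 1⁻¹ ≡ 1 (mod 23) since 1·1 = 1 ≡ 1, so λ ≡ 18.
  x = λ² - 9 - 10 = 324 - 19 ≡ 6; y = λ·(9 - 6) - 20 ≡ 11. → (6, 11)
4G: (6, 11) + (10, 15). λ = (15 - 11)/(10 - 6) ≡ 4/4 mod 23. 4⁻¹ ≡ 6 (mod 23) since 4·6 = 24 ≡ 1, so λ ≡ 1.
  x = λ² - 6 - 10 = 1 - 16 ≡ 8; y = λ·(6 - 8) - 11 ≡ 10. → (8, 10)
5G: (8, 10) + (10, 15). λ = (15 - 10)/(10 - 8) ≡ 5/2 mod 23. 2⁻¹ ≡ 12 (mod 23) since 2·12 = 24 ≡ 1, so λ ≡ 14.
  x = λ² - 8 - 10 = 196 - 18 ≡ 17; y = λ·(8 - 17) - 10 ≡ 2. → (17, 2)

(17, 2)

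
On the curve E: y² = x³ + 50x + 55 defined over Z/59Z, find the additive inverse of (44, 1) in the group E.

(44, 58)

-(44, 1) = (44, -1 mod 59) = (44, 58).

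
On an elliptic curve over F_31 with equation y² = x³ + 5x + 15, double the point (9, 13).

tangent at (9, 13): λ = (3·9² + 5)/(2·13) ≡ 0/26. 26⁻¹ ≡ 6 (mod 31) since 26·6 = 156 ≡ 1, so λ ≡ 0·6 ≡ 0.
  x = λ² - 9 - 9 = 0 - 18 ≡ 13; y = λ·(9 - 13) - 13 ≡ 18. → (13, 18)

(13, 18)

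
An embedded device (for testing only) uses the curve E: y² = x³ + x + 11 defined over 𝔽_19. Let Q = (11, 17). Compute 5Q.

(18, 3)

Double-and-add on 5 = (101)₂. Start with Q = (11, 17) for the leading 1-bit.
double: tangent at (11, 17): λ = (3·11² + 1)/(2·17) ≡ 3/15. 15⁻¹ ≡ 14 (mod 19), so λ ≡ 3·14 ≡ 4.
  x = λ² - 11 - 11 = 16 - 22 ≡ 13; y = λ·(11 - 13) - 17 ≡ 13. → (13, 13)
double: tangent at (13, 13): λ = (3·13² + 1)/(2·13) ≡ 14/7. 7⁻¹ ≡ 11 (mod 19) since 7·11 = 77 ≡ 1, so λ ≡ 14·11 ≡ 2.
  x = λ² - 13 - 13 = 4 - 26 ≡ 16; y = λ·(13 - 16) - 13 ≡ 0. → (16, 0)
add Q: (16, 0) + (11, 17). λ = (17 - 0)/(11 - 16) ≡ 17/14 mod 19. 14⁻¹ ≡ 15 (mod 19), so λ ≡ 8.
  x = λ² - 16 - 11 = 64 - 27 ≡ 18; y = λ·(16 - 18) - 0 ≡ 3. → (18, 3)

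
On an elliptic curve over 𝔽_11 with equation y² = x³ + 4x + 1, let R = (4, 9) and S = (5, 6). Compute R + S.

(4, 9) + (5, 6). λ = (6 - 9)/(5 - 4) ≡ 8/1 mod 11. 1⁻¹ ≡ 1 (mod 11) since 1·1 = 1 ≡ 1, so λ ≡ 8.
  x = λ² - 4 - 5 = 64 - 9 ≡ 0; y = λ·(4 - 0) - 9 ≡ 1. → (0, 1)

(0, 1)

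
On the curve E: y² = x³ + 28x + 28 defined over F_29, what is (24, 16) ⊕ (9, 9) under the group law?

(24, 16) + (9, 9). λ = (9 - 16)/(9 - 24) ≡ 22/14 mod 29. 14⁻¹ ≡ 27 (mod 29), so λ ≡ 14.
  x = λ² - 24 - 9 = 196 - 33 ≡ 18; y = λ·(24 - 18) - 16 ≡ 10. → (18, 10)

(18, 10)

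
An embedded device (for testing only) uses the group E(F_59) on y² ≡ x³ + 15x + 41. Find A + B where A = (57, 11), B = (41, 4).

(49, 22)

(57, 11) + (41, 4). λ = (4 - 11)/(41 - 57) ≡ 52/43 mod 59. 43⁻¹ ≡ 11 (mod 59) since 43·11 = 473 ≡ 1, so λ ≡ 41.
  x = λ² - 57 - 41 = 1681 - 98 ≡ 49; y = λ·(57 - 49) - 11 ≡ 22. → (49, 22)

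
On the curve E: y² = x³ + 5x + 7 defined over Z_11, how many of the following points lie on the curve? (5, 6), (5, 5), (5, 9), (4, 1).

2

(5, 6): 6² ≡ 3, rhs ≡ 3 → on.
(5, 5): 5² ≡ 3, rhs ≡ 3 → on.
(5, 9): 9² ≡ 4, rhs ≡ 3 → off.
(4, 1): 1² ≡ 1, rhs ≡ 3 → off.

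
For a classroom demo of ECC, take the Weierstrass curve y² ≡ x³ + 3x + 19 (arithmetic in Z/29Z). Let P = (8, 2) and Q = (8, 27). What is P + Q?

The two points share x = 8 and their y-coordinates satisfy 2 + 27 ≡ 0 (mod 29), so they are inverses. Their sum is 𝒪.

O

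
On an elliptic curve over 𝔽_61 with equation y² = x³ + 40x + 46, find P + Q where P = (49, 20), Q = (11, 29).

(0, 31)

(49, 20) + (11, 29). λ = (29 - 20)/(11 - 49) ≡ 9/23 mod 61. 23⁻¹ ≡ 8 (mod 61) since 23·8 = 184 ≡ 1, so λ ≡ 11.
  x = λ² - 49 - 11 = 121 - 60 ≡ 0; y = λ·(49 - 0) - 20 ≡ 31. → (0, 31)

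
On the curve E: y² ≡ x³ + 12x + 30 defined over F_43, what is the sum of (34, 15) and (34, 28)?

O

The two points share x = 34 and their y-coordinates satisfy 15 + 28 ≡ 0 (mod 43), so they are inverses. Their sum is the point at infinity.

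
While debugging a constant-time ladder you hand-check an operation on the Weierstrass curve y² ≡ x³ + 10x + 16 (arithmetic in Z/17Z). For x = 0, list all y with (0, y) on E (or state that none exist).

4, 13

x³ + 10x + 16 = 16 ≡ 16 (mod 17).
Square roots of 16 mod 17: 4 and 13 (since 4² = 16 ≡ 16).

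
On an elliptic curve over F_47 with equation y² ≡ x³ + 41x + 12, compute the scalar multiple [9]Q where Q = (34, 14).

Double-and-add on 9 = (1001)₂. Start with Q = (34, 14) for the leading 1-bit.
double: tangent at (34, 14): λ = (3·34² + 41)/(2·14) ≡ 31/28. 28⁻¹ ≡ 42 (mod 47) since 28·42 = 1176 ≡ 1, so λ ≡ 31·42 ≡ 33.
  x = λ² - 34 - 34 = 1089 - 68 ≡ 34; y = λ·(34 - 34) - 14 ≡ 33. → (34, 33)
double: tangent at (34, 33): λ = (3·34² + 41)/(2·33) ≡ 31/19. 19⁻¹ ≡ 5 (mod 47), so λ ≡ 31·5 ≡ 14.
  x = λ² - 34 - 34 = 196 - 68 ≡ 34; y = λ·(34 - 34) - 33 ≡ 14. → (34, 14)
double: tangent at (34, 14): λ = (3·34² + 41)/(2·14) ≡ 31/28. 28⁻¹ ≡ 42 (mod 47), so λ ≡ 31·42 ≡ 33.
  x = λ² - 34 - 34 = 1089 - 68 ≡ 34; y = λ·(34 - 34) - 14 ≡ 33. → (34, 33)
add Q: (34, 33) + (34, 14): same x and y₁ ≡ -y₂, so the sum is ∞.

O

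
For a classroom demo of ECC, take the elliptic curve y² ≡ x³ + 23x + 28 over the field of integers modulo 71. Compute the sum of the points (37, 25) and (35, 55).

(37, 25) + (35, 55). λ = (55 - 25)/(35 - 37) ≡ 30/69 mod 71. 69⁻¹ ≡ 35 (mod 71), so λ ≡ 56.
  x = λ² - 37 - 35 = 3136 - 72 ≡ 11; y = λ·(37 - 11) - 25 ≡ 11. → (11, 11)

(11, 11)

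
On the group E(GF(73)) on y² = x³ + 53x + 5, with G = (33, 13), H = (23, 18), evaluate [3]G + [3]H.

First 3G:
Repeated addition: build up to 3G.
2G: tangent at (33, 13): λ = (3·33² + 53)/(2·13) ≡ 35/26. 26⁻¹ ≡ 59 (mod 73), so λ ≡ 35·59 ≡ 21.
  x = λ² - 33 - 33 = 441 - 66 ≡ 10; y = λ·(33 - 10) - 13 ≡ 32. → (10, 32)
3G: (10, 32) + (33, 13). λ = (13 - 32)/(33 - 10) ≡ 54/23 mod 73. 23⁻¹ ≡ 54 (mod 73), so λ ≡ 69.
  x = λ² - 10 - 33 = 4761 - 43 ≡ 46; y = λ·(10 - 46) - 32 ≡ 39. → (46, 39)
3G = (46, 39).
Next 3H:
Repeated addition: build up to 3H.
2H: tangent at (23, 18): λ = (3·23² + 53)/(2·18) ≡ 34/36. 36⁻¹ ≡ 71 (mod 73), so λ ≡ 34·71 ≡ 5.
  x = λ² - 23 - 23 = 25 - 46 ≡ 52; y = λ·(23 - 52) - 18 ≡ 56. → (52, 56)
3H: (52, 56) + (23, 18). λ = (18 - 56)/(23 - 52) ≡ 35/44 mod 73. 44⁻¹ ≡ 5 (mod 73), so λ ≡ 29.
  x = λ² - 52 - 23 = 841 - 75 ≡ 36; y = λ·(52 - 36) - 56 ≡ 43. → (36, 43)
3H = (36, 43).
Finally 3G + 3H:
(46, 39) + (36, 43). λ = (43 - 39)/(36 - 46) ≡ 4/63 mod 73. 63⁻¹ ≡ 51 (mod 73) since 63·51 = 3213 ≡ 1, so λ ≡ 58.
  x = λ² - 46 - 36 = 3364 - 82 ≡ 70; y = λ·(46 - 70) - 39 ≡ 29. → (70, 29)

(70, 29)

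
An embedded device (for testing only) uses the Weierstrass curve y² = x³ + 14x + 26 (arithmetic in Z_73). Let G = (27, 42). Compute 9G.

Double-and-add on 9 = (1001)₂. Start with G = (27, 42) for the leading 1-bit.
double: tangent at (27, 42): λ = (3·27² + 14)/(2·42) ≡ 11/11. 11⁻¹ ≡ 20 (mod 73), so λ ≡ 11·20 ≡ 1.
  x = λ² - 27 - 27 = 1 - 54 ≡ 20; y = λ·(27 - 20) - 42 ≡ 38. → (20, 38)
double: tangent at (20, 38): λ = (3·20² + 14)/(2·38) ≡ 46/3. 3⁻¹ ≡ 49 (mod 73), so λ ≡ 46·49 ≡ 64.
  x = λ² - 20 - 20 = 4096 - 40 ≡ 41; y = λ·(20 - 41) - 38 ≡ 5. → (41, 5)
double: tangent at (41, 5): λ = (3·41² + 14)/(2·5) ≡ 20/10. 10⁻¹ ≡ 22 (mod 73), so λ ≡ 20·22 ≡ 2.
  x = λ² - 41 - 41 = 4 - 82 ≡ 68; y = λ·(41 - 68) - 5 ≡ 14. → (68, 14)
add G: (68, 14) + (27, 42). λ = (42 - 14)/(27 - 68) ≡ 28/32 mod 73. 32⁻¹ ≡ 16 (mod 73), so λ ≡ 10.
  x = λ² - 68 - 27 = 100 - 95 ≡ 5; y = λ·(68 - 5) - 14 ≡ 32. → (5, 32)

(5, 32)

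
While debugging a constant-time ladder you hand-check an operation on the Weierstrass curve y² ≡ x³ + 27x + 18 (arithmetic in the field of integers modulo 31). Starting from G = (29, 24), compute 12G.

O

Repeated addition: build up to 12G.
2G: tangent at (29, 24): λ = (3·29² + 27)/(2·24) ≡ 8/17. 17⁻¹ ≡ 11 (mod 31) since 17·11 = 187 ≡ 1, so λ ≡ 8·11 ≡ 26.
  x = λ² - 29 - 29 = 676 - 58 ≡ 29; y = λ·(29 - 29) - 24 ≡ 7. → (29, 7)
3G: (29, 7) + (29, 24): same x and y₁ ≡ -y₂, so the sum is ∞.
4G: ∞ + (29, 24) = (29, 24) (identity).
5G: tangent at (29, 24): λ = (3·29² + 27)/(2·24) ≡ 8/17. 17⁻¹ ≡ 11 (mod 31) since 17·11 = 187 ≡ 1, so λ ≡ 8·11 ≡ 26.
  x = λ² - 29 - 29 = 676 - 58 ≡ 29; y = λ·(29 - 29) - 24 ≡ 7. → (29, 7)
6G: (29, 7) + (29, 24): same x and y₁ ≡ -y₂, so the sum is ∞.
7G: ∞ + (29, 24) = (29, 24) (identity).
8G: tangent at (29, 24): λ = (3·29² + 27)/(2·24) ≡ 8/17. 17⁻¹ ≡ 11 (mod 31), so λ ≡ 8·11 ≡ 26.
  x = λ² - 29 - 29 = 676 - 58 ≡ 29; y = λ·(29 - 29) - 24 ≡ 7. → (29, 7)
9G: (29, 7) + (29, 24): same x and y₁ ≡ -y₂, so the sum is ∞.
10G: ∞ + (29, 24) = (29, 24) (identity).
11G: tangent at (29, 24): λ = (3·29² + 27)/(2·24) ≡ 8/17. 17⁻¹ ≡ 11 (mod 31) since 17·11 = 187 ≡ 1, so λ ≡ 8·11 ≡ 26.
  x = λ² - 29 - 29 = 676 - 58 ≡ 29; y = λ·(29 - 29) - 24 ≡ 7. → (29, 7)
12G: (29, 7) + (29, 24): same x and y₁ ≡ -y₂, so the sum is ∞.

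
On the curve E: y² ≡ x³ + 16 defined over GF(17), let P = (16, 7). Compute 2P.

tangent at (16, 7): λ = (3·16² + 0)/(2·7) ≡ 3/14. 14⁻¹ ≡ 11 (mod 17) since 14·11 = 154 ≡ 1, so λ ≡ 3·11 ≡ 16.
  x = λ² - 16 - 16 = 256 - 32 ≡ 3; y = λ·(16 - 3) - 7 ≡ 14. → (3, 14)

(3, 14)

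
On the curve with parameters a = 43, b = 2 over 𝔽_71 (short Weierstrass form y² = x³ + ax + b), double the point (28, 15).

tangent at (28, 15): λ = (3·28² + 43)/(2·15) ≡ 52/30. 30⁻¹ ≡ 45 (mod 71) since 30·45 = 1350 ≡ 1, so λ ≡ 52·45 ≡ 68.
  x = λ² - 28 - 28 = 4624 - 56 ≡ 24; y = λ·(28 - 24) - 15 ≡ 44. → (24, 44)

(24, 44)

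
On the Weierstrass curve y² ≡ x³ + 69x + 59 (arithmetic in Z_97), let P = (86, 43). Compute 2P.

tangent at (86, 43): λ = (3·86² + 69)/(2·43) ≡ 44/86. 86⁻¹ ≡ 44 (mod 97) since 86·44 = 3784 ≡ 1, so λ ≡ 44·44 ≡ 93.
  x = λ² - 86 - 86 = 8649 - 172 ≡ 38; y = λ·(86 - 38) - 43 ≡ 56. → (38, 56)

(38, 56)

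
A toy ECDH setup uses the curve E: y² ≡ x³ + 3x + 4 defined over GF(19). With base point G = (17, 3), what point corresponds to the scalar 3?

(11, 0)

Repeated addition: build up to 3G.
2G: tangent at (17, 3): λ = (3·17² + 3)/(2·3) ≡ 15/6. 6⁻¹ ≡ 16 (mod 19), so λ ≡ 15·16 ≡ 12.
  x = λ² - 17 - 17 = 144 - 34 ≡ 15; y = λ·(17 - 15) - 3 ≡ 2. → (15, 2)
3G: (15, 2) + (17, 3). λ = (3 - 2)/(17 - 15) ≡ 1/2 mod 19. 2⁻¹ ≡ 10 (mod 19) since 2·10 = 20 ≡ 1, so λ ≡ 10.
  x = λ² - 15 - 17 = 100 - 32 ≡ 11; y = λ·(15 - 11) - 2 ≡ 0. → (11, 0)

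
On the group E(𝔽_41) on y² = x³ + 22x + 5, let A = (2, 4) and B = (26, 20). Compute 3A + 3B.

(14, 8)

First 3A:
Repeated addition: build up to 3A.
2A: tangent at (2, 4): λ = (3·2² + 22)/(2·4) ≡ 34/8. 8⁻¹ ≡ 36 (mod 41), so λ ≡ 34·36 ≡ 35.
  x = λ² - 2 - 2 = 1225 - 4 ≡ 32; y = λ·(2 - 32) - 4 ≡ 12. → (32, 12)
3A: (32, 12) + (2, 4). λ = (4 - 12)/(2 - 32) ≡ 33/11 mod 41. 11⁻¹ ≡ 15 (mod 41), so λ ≡ 3.
  x = λ² - 32 - 2 = 9 - 34 ≡ 16; y = λ·(32 - 16) - 12 ≡ 36. → (16, 36)
3A = (16, 36).
Next 3B:
Repeated addition: build up to 3B.
2B: tangent at (26, 20): λ = (3·26² + 22)/(2·20) ≡ 0/40. 40⁻¹ ≡ 40 (mod 41), so λ ≡ 0·40 ≡ 0.
  x = λ² - 26 - 26 = 0 - 52 ≡ 30; y = λ·(26 - 30) - 20 ≡ 21. → (30, 21)
3B: (30, 21) + (26, 20). λ = (20 - 21)/(26 - 30) ≡ 40/37 mod 41. 37⁻¹ ≡ 10 (mod 41), so λ ≡ 31.
  x = λ² - 30 - 26 = 961 - 56 ≡ 3; y = λ·(30 - 3) - 21 ≡ 37. → (3, 37)
3B = (3, 37).
Finally 3A + 3B:
(16, 36) + (3, 37). λ = (37 - 36)/(3 - 16) ≡ 1/28 mod 41. 28⁻¹ ≡ 22 (mod 41), so λ ≡ 22.
  x = λ² - 16 - 3 = 484 - 19 ≡ 14; y = λ·(16 - 14) - 36 ≡ 8. → (14, 8)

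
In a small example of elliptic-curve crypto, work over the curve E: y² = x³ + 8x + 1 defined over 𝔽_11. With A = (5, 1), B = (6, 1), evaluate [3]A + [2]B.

O

First 3A:
Repeated addition: build up to 3A.
2A: tangent at (5, 1): λ = (3·5² + 8)/(2·1) ≡ 6/2. 2⁻¹ ≡ 6 (mod 11), so λ ≡ 6·6 ≡ 3.
  x = λ² - 5 - 5 = 9 - 10 ≡ 10; y = λ·(5 - 10) - 1 ≡ 6. → (10, 6)
3A: (10, 6) + (5, 1). λ = (1 - 6)/(5 - 10) ≡ 6/6 mod 11. 6⁻¹ ≡ 2 (mod 11) since 6·2 = 12 ≡ 1, so λ ≡ 1.
  x = λ² - 10 - 5 = 1 - 15 ≡ 8; y = λ·(10 - 8) - 6 ≡ 7. → (8, 7)
3A = (8, 7).
Next 2B:
Repeated addition: build up to 2B.
2B: tangent at (6, 1): λ = (3·6² + 8)/(2·1) ≡ 6/2. 2⁻¹ ≡ 6 (mod 11) since 2·6 = 12 ≡ 1, so λ ≡ 6·6 ≡ 3.
  x = λ² - 6 - 6 = 9 - 12 ≡ 8; y = λ·(6 - 8) - 1 ≡ 4. → (8, 4)
2B = (8, 4).
Finally 3A + 2B:
(8, 7) + (8, 4): same x and y₁ ≡ -y₂, so the sum is ∞.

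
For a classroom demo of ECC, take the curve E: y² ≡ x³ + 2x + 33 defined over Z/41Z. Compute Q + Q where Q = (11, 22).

(39, 29)

tangent at (11, 22): λ = (3·11² + 2)/(2·22) ≡ 37/3. 3⁻¹ ≡ 14 (mod 41), so λ ≡ 37·14 ≡ 26.
  x = λ² - 11 - 11 = 676 - 22 ≡ 39; y = λ·(11 - 39) - 22 ≡ 29. → (39, 29)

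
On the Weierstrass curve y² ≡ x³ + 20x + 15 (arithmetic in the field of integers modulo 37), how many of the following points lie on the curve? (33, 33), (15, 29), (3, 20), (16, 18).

(33, 33): 33² ≡ 16, rhs ≡ 19 → off.
(15, 29): 29² ≡ 27, rhs ≡ 27 → on.
(3, 20): 20² ≡ 30, rhs ≡ 28 → off.
(16, 18): 18² ≡ 28, rhs ≡ 28 → on.

2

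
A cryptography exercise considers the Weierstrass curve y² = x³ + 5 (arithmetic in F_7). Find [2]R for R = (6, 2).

tangent at (6, 2): λ = (3·6² + 0)/(2·2) ≡ 3/4. 4⁻¹ ≡ 2 (mod 7), so λ ≡ 3·2 ≡ 6.
  x = λ² - 6 - 6 = 36 - 12 ≡ 3; y = λ·(6 - 3) - 2 ≡ 2. → (3, 2)

(3, 2)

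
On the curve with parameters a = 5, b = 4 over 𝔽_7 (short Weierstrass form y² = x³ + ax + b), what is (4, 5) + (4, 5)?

tangent at (4, 5): λ = (3·4² + 5)/(2·5) ≡ 4/3. 3⁻¹ ≡ 5 (mod 7) since 3·5 = 15 ≡ 1, so λ ≡ 4·5 ≡ 6.
  x = λ² - 4 - 4 = 36 - 8 ≡ 0; y = λ·(4 - 0) - 5 ≡ 5. → (0, 5)

(0, 5)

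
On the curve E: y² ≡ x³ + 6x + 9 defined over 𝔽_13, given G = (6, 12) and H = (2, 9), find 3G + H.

First 3G:
Repeated addition: build up to 3G.
2G: tangent at (6, 12): λ = (3·6² + 6)/(2·12) ≡ 10/11. 11⁻¹ ≡ 6 (mod 13), so λ ≡ 10·6 ≡ 8.
  x = λ² - 6 - 6 = 64 - 12 ≡ 0; y = λ·(6 - 0) - 12 ≡ 10. → (0, 10)
3G: (0, 10) + (6, 12). λ = (12 - 10)/(6 - 0) ≡ 2/6 mod 13. 6⁻¹ ≡ 11 (mod 13), so λ ≡ 9.
  x = λ² - 0 - 6 = 81 - 6 ≡ 10; y = λ·(0 - 10) - 10 ≡ 4. → (10, 4)
3G = (10, 4).
Finally 3G + H:
(10, 4) + (2, 9). λ = (9 - 4)/(2 - 10) ≡ 5/5 mod 13. 5⁻¹ ≡ 8 (mod 13), so λ ≡ 1.
  x = λ² - 10 - 2 = 1 - 12 ≡ 2; y = λ·(10 - 2) - 4 ≡ 4. → (2, 4)

(2, 4)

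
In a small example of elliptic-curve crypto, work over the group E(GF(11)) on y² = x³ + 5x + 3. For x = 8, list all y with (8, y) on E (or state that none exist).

4, 7

x³ + 5x + 3 = 555 ≡ 5 (mod 11).
Square roots of 5 mod 11: 4 and 7 (since 4² = 16 ≡ 5).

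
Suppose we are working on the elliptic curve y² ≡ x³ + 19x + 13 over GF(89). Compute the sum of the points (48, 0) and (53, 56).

(48, 0) + (53, 56). λ = (56 - 0)/(53 - 48) ≡ 56/5 mod 89. 5⁻¹ ≡ 18 (mod 89), so λ ≡ 29.
  x = λ² - 48 - 53 = 841 - 101 ≡ 28; y = λ·(48 - 28) - 0 ≡ 46. → (28, 46)

(28, 46)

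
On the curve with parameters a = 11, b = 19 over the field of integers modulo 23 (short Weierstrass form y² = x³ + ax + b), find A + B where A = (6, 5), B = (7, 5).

(10, 18)

(6, 5) + (7, 5). λ = (5 - 5)/(7 - 6) ≡ 0/1 mod 23. 1⁻¹ ≡ 1 (mod 23) since 1·1 = 1 ≡ 1, so λ ≡ 0.
  x = λ² - 6 - 7 = 0 - 13 ≡ 10; y = λ·(6 - 10) - 5 ≡ 18. → (10, 18)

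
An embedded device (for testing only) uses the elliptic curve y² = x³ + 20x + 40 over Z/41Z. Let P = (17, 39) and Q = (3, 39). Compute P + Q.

(17, 39) + (3, 39). λ = (39 - 39)/(3 - 17) ≡ 0/27 mod 41. 27⁻¹ ≡ 38 (mod 41) since 27·38 = 1026 ≡ 1, so λ ≡ 0.
  x = λ² - 17 - 3 = 0 - 20 ≡ 21; y = λ·(17 - 21) - 39 ≡ 2. → (21, 2)

(21, 2)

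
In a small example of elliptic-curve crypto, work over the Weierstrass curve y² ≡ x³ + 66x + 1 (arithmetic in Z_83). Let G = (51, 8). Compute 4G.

(69, 63)

Double-and-add on 4 = (100)₂. Start with G = (51, 8) for the leading 1-bit.
double: tangent at (51, 8): λ = (3·51² + 66)/(2·8) ≡ 67/16. 16⁻¹ ≡ 26 (mod 83), so λ ≡ 67·26 ≡ 82.
  x = λ² - 51 - 51 = 6724 - 102 ≡ 65; y = λ·(51 - 65) - 8 ≡ 6. → (65, 6)
double: tangent at (65, 6): λ = (3·65² + 66)/(2·6) ≡ 42/12. 12⁻¹ ≡ 7 (mod 83) since 12·7 = 84 ≡ 1, so λ ≡ 42·7 ≡ 45.
  x = λ² - 65 - 65 = 2025 - 130 ≡ 69; y = λ·(65 - 69) - 6 ≡ 63. → (69, 63)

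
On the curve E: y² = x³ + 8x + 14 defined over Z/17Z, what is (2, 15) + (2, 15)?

(4, 12)

tangent at (2, 15): λ = (3·2² + 8)/(2·15) ≡ 3/13. 13⁻¹ ≡ 4 (mod 17), so λ ≡ 3·4 ≡ 12.
  x = λ² - 2 - 2 = 144 - 4 ≡ 4; y = λ·(2 - 4) - 15 ≡ 12. → (4, 12)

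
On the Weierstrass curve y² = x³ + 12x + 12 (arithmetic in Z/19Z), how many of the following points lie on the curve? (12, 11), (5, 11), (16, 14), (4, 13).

(12, 11): 11² ≡ 7, rhs ≡ 3 → off.
(5, 11): 11² ≡ 7, rhs ≡ 7 → on.
(16, 14): 14² ≡ 6, rhs ≡ 6 → on.
(4, 13): 13² ≡ 17, rhs ≡ 10 → off.

2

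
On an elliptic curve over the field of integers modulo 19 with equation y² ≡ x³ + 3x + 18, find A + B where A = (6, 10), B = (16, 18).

(6, 9)

(6, 10) + (16, 18). λ = (18 - 10)/(16 - 6) ≡ 8/10 mod 19. 10⁻¹ ≡ 2 (mod 19) since 10·2 = 20 ≡ 1, so λ ≡ 16.
  x = λ² - 6 - 16 = 256 - 22 ≡ 6; y = λ·(6 - 6) - 10 ≡ 9. → (6, 9)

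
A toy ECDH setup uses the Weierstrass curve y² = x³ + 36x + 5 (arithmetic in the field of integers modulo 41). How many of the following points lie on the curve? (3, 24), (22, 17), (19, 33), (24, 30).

(3, 24): 24² ≡ 2, rhs ≡ 17 → off.
(22, 17): 17² ≡ 2, rhs ≡ 6 → off.
(19, 33): 33² ≡ 23, rhs ≡ 4 → off.
(24, 30): 30² ≡ 39, rhs ≡ 15 → off.

0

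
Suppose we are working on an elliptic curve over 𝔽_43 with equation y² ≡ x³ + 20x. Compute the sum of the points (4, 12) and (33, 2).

(3, 1)

(4, 12) + (33, 2). λ = (2 - 12)/(33 - 4) ≡ 33/29 mod 43. 29⁻¹ ≡ 3 (mod 43) since 29·3 = 87 ≡ 1, so λ ≡ 13.
  x = λ² - 4 - 33 = 169 - 37 ≡ 3; y = λ·(4 - 3) - 12 ≡ 1. → (3, 1)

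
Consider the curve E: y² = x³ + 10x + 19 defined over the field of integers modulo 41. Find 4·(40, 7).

Write Q = (40, 7).
Double-and-add on 4 = (100)₂. Start with Q = (40, 7) for the leading 1-bit.
double: tangent at (40, 7): λ = (3·40² + 10)/(2·7) ≡ 13/14. 14⁻¹ ≡ 3 (mod 41) since 14·3 = 42 ≡ 1, so λ ≡ 13·3 ≡ 39.
  x = λ² - 40 - 40 = 1521 - 80 ≡ 6; y = λ·(40 - 6) - 7 ≡ 7. → (6, 7)
double: tangent at (6, 7): λ = (3·6² + 10)/(2·7) ≡ 36/14. 14⁻¹ ≡ 3 (mod 41) since 14·3 = 42 ≡ 1, so λ ≡ 36·3 ≡ 26.
  x = λ² - 6 - 6 = 676 - 12 ≡ 8; y = λ·(6 - 8) - 7 ≡ 23. → (8, 23)

(8, 23)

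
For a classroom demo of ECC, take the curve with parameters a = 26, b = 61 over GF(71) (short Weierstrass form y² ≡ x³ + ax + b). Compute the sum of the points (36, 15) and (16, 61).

(25, 52)

(36, 15) + (16, 61). λ = (61 - 15)/(16 - 36) ≡ 46/51 mod 71. 51⁻¹ ≡ 39 (mod 71), so λ ≡ 19.
  x = λ² - 36 - 16 = 361 - 52 ≡ 25; y = λ·(36 - 25) - 15 ≡ 52. → (25, 52)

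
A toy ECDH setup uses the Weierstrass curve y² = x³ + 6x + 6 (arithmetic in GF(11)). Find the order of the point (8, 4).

2P: tangent at (8, 4): λ = (3·8² + 6)/(2·4) ≡ 0/8. 8⁻¹ ≡ 7 (mod 11), so λ ≡ 0·7 ≡ 0.
  x = λ² - 8 - 8 = 0 - 16 ≡ 6; y = λ·(8 - 6) - 4 ≡ 7. → (6, 7)
3P: (6, 7) + (8, 4). λ = (4 - 7)/(8 - 6) ≡ 8/2 mod 11. 2⁻¹ ≡ 6 (mod 11) since 2·6 = 12 ≡ 1, so λ ≡ 4.
  x = λ² - 6 - 8 = 16 - 14 ≡ 2; y = λ·(6 - 2) - 7 ≡ 9. → (2, 9)
4P: (2, 9) + (8, 4). λ = (4 - 9)/(8 - 2) ≡ 6/6 mod 11. 6⁻¹ ≡ 2 (mod 11) since 6·2 = 12 ≡ 1, so λ ≡ 1.
  x = λ² - 2 - 8 = 1 - 10 ≡ 2; y = λ·(2 - 2) - 9 ≡ 2. → (2, 2)
5P: (2, 2) + (8, 4). λ = (4 - 2)/(8 - 2) ≡ 2/6 mod 11. 6⁻¹ ≡ 2 (mod 11), so λ ≡ 4.
  x = λ² - 2 - 8 = 16 - 10 ≡ 6; y = λ·(2 - 6) - 2 ≡ 4. → (6, 4)
6P: (6, 4) + (8, 4). λ = (4 - 4)/(8 - 6) ≡ 0/2 mod 11. 2⁻¹ ≡ 6 (mod 11) since 2·6 = 12 ≡ 1, so λ ≡ 0.
  x = λ² - 6 - 8 = 0 - 14 ≡ 8; y = λ·(6 - 8) - 4 ≡ 7. → (8, 7)
7P: (8, 7) + (8, 4): same x and y₁ ≡ -y₂, so the sum is O.
7P = O, so the order is 7.

7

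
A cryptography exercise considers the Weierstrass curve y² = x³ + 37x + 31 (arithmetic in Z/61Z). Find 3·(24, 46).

Write P = (24, 46).
Repeated addition: build up to 3P.
2P: tangent at (24, 46): λ = (3·24² + 37)/(2·46) ≡ 57/31. 31⁻¹ ≡ 2 (mod 61), so λ ≡ 57·2 ≡ 53.
  x = λ² - 24 - 24 = 2809 - 48 ≡ 16; y = λ·(24 - 16) - 46 ≡ 12. → (16, 12)
3P: (16, 12) + (24, 46). λ = (46 - 12)/(24 - 16) ≡ 34/8 mod 61. 8⁻¹ ≡ 23 (mod 61) since 8·23 = 184 ≡ 1, so λ ≡ 50.
  x = λ² - 16 - 24 = 2500 - 40 ≡ 20; y = λ·(16 - 20) - 12 ≡ 32. → (20, 32)

(20, 32)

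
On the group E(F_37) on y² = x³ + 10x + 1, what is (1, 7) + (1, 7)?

(10, 19)

tangent at (1, 7): λ = (3·1² + 10)/(2·7) ≡ 13/14. 14⁻¹ ≡ 8 (mod 37), so λ ≡ 13·8 ≡ 30.
  x = λ² - 1 - 1 = 900 - 2 ≡ 10; y = λ·(1 - 10) - 7 ≡ 19. → (10, 19)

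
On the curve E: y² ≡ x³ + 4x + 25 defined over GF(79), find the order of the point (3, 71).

3

2P: tangent at (3, 71): λ = (3·3² + 4)/(2·71) ≡ 31/63. 63⁻¹ ≡ 74 (mod 79) since 63·74 = 4662 ≡ 1, so λ ≡ 31·74 ≡ 3.
  x = λ² - 3 - 3 = 9 - 6 ≡ 3; y = λ·(3 - 3) - 71 ≡ 8. → (3, 8)
3P: (3, 8) + (3, 71): same x and y₁ ≡ -y₂, so the sum is the point at infinity.
3P = the point at infinity, so the order is 3.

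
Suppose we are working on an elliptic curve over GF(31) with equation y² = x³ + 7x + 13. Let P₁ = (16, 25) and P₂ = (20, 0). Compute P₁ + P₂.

(5, 7)

(16, 25) + (20, 0). λ = (0 - 25)/(20 - 16) ≡ 6/4 mod 31. 4⁻¹ ≡ 8 (mod 31) since 4·8 = 32 ≡ 1, so λ ≡ 17.
  x = λ² - 16 - 20 = 289 - 36 ≡ 5; y = λ·(16 - 5) - 25 ≡ 7. → (5, 7)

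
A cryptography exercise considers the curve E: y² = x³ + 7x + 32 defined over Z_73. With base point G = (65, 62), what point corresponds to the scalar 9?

Double-and-add on 9 = (1001)₂. Start with G = (65, 62) for the leading 1-bit.
double: tangent at (65, 62): λ = (3·65² + 7)/(2·62) ≡ 53/51. 51⁻¹ ≡ 63 (mod 73) since 51·63 = 3213 ≡ 1, so λ ≡ 53·63 ≡ 54.
  x = λ² - 65 - 65 = 2916 - 130 ≡ 12; y = λ·(65 - 12) - 62 ≡ 26. → (12, 26)
double: tangent at (12, 26): λ = (3·12² + 7)/(2·26) ≡ 1/52. 52⁻¹ ≡ 66 (mod 73) since 52·66 = 3432 ≡ 1, so λ ≡ 1·66 ≡ 66.
  x = λ² - 12 - 12 = 4356 - 24 ≡ 25; y = λ·(12 - 25) - 26 ≡ 65. → (25, 65)
double: tangent at (25, 65): λ = (3·25² + 7)/(2·65) ≡ 57/57. 57⁻¹ ≡ 41 (mod 73) since 57·41 = 2337 ≡ 1, so λ ≡ 57·41 ≡ 1.
  x = λ² - 25 - 25 = 1 - 50 ≡ 24; y = λ·(25 - 24) - 65 ≡ 9. → (24, 9)
add G: (24, 9) + (65, 62). λ = (62 - 9)/(65 - 24) ≡ 53/41 mod 73. 41⁻¹ ≡ 57 (mod 73) since 41·57 = 2337 ≡ 1, so λ ≡ 28.
  x = λ² - 24 - 65 = 784 - 89 ≡ 38; y = λ·(24 - 38) - 9 ≡ 37. → (38, 37)

(38, 37)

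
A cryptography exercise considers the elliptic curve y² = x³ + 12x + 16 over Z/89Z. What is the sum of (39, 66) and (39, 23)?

The two points share x = 39 and their y-coordinates satisfy 66 + 23 ≡ 0 (mod 89), so they are inverses. Their sum is O.

O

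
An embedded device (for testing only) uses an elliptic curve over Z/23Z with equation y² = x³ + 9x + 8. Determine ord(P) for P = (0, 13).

2P: tangent at (0, 13): λ = (3·0² + 9)/(2·13) ≡ 9/3. 3⁻¹ ≡ 8 (mod 23), so λ ≡ 9·8 ≡ 3.
  x = λ² - 0 - 0 = 9 - 0 ≡ 9; y = λ·(0 - 9) - 13 ≡ 6. → (9, 6)
3P: (9, 6) + (0, 13). λ = (13 - 6)/(0 - 9) ≡ 7/14 mod 23. 14⁻¹ ≡ 5 (mod 23) since 14·5 = 70 ≡ 1, so λ ≡ 12.
  x = λ² - 9 - 0 = 144 - 9 ≡ 20; y = λ·(9 - 20) - 6 ≡ 0. → (20, 0)
4P: (20, 0) + (0, 13). λ = (13 - 0)/(0 - 20) ≡ 13/3 mod 23. 3⁻¹ ≡ 8 (mod 23), so λ ≡ 12.
  x = λ² - 20 - 0 = 144 - 20 ≡ 9; y = λ·(20 - 9) - 0 ≡ 17. → (9, 17)
5P: (9, 17) + (0, 13). λ = (13 - 17)/(0 - 9) ≡ 19/14 mod 23. 14⁻¹ ≡ 5 (mod 23), so λ ≡ 3.
  x = λ² - 9 - 0 = 9 - 9 ≡ 0; y = λ·(9 - 0) - 17 ≡ 10. → (0, 10)
6P: (0, 10) + (0, 13): same x and y₁ ≡ -y₂, so the sum is the point at infinity.
6P = the point at infinity, so the order is 6.

6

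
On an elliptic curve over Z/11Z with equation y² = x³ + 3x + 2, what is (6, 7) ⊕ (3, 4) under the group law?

(3, 7)

(6, 7) + (3, 4). λ = (4 - 7)/(3 - 6) ≡ 8/8 mod 11. 8⁻¹ ≡ 7 (mod 11), so λ ≡ 1.
  x = λ² - 6 - 3 = 1 - 9 ≡ 3; y = λ·(6 - 3) - 7 ≡ 7. → (3, 7)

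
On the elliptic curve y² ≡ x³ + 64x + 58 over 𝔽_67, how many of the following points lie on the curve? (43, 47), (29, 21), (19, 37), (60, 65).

2

(43, 47): 47² ≡ 65, rhs ≡ 41 → off.
(29, 21): 21² ≡ 39, rhs ≡ 39 → on.
(19, 37): 37² ≡ 29, rhs ≡ 26 → off.
(60, 65): 65² ≡ 4, rhs ≡ 4 → on.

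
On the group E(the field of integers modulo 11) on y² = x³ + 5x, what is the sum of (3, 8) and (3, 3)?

The two points share x = 3 and their y-coordinates satisfy 8 + 3 ≡ 0 (mod 11), so they are inverses. Their sum is O.

O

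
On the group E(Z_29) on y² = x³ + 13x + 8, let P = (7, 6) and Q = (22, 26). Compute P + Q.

(5, 16)

(7, 6) + (22, 26). λ = (26 - 6)/(22 - 7) ≡ 20/15 mod 29. 15⁻¹ ≡ 2 (mod 29), so λ ≡ 11.
  x = λ² - 7 - 22 = 121 - 29 ≡ 5; y = λ·(7 - 5) - 6 ≡ 16. → (5, 16)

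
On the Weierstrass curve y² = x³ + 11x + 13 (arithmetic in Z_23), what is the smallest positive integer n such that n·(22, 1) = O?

7

2P: tangent at (22, 1): λ = (3·22² + 11)/(2·1) ≡ 14/2. 2⁻¹ ≡ 12 (mod 23) since 2·12 = 24 ≡ 1, so λ ≡ 14·12 ≡ 7.
  x = λ² - 22 - 22 = 49 - 44 ≡ 5; y = λ·(22 - 5) - 1 ≡ 3. → (5, 3)
3P: (5, 3) + (22, 1). λ = (1 - 3)/(22 - 5) ≡ 21/17 mod 23. 17⁻¹ ≡ 19 (mod 23), so λ ≡ 8.
  x = λ² - 5 - 22 = 64 - 27 ≡ 14; y = λ·(5 - 14) - 3 ≡ 17. → (14, 17)
4P: (14, 17) + (22, 1). λ = (1 - 17)/(22 - 14) ≡ 7/8 mod 23. 8⁻¹ ≡ 3 (mod 23), so λ ≡ 21.
  x = λ² - 14 - 22 = 441 - 36 ≡ 14; y = λ·(14 - 14) - 17 ≡ 6. → (14, 6)
5P: (14, 6) + (22, 1). λ = (1 - 6)/(22 - 14) ≡ 18/8 mod 23. 8⁻¹ ≡ 3 (mod 23), so λ ≡ 8.
  x = λ² - 14 - 22 = 64 - 36 ≡ 5; y = λ·(14 - 5) - 6 ≡ 20. → (5, 20)
6P: (5, 20) + (22, 1). λ = (1 - 20)/(22 - 5) ≡ 4/17 mod 23. 17⁻¹ ≡ 19 (mod 23), so λ ≡ 7.
  x = λ² - 5 - 22 = 49 - 27 ≡ 22; y = λ·(5 - 22) - 20 ≡ 22. → (22, 22)
7P: (22, 22) + (22, 1): same x and y₁ ≡ -y₂, so the sum is O.
7P = O, so the order is 7.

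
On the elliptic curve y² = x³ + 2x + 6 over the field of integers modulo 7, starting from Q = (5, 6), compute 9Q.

(4, 6)

Double-and-add on 9 = (1001)₂. Start with Q = (5, 6) for the leading 1-bit.
double: tangent at (5, 6): λ = (3·5² + 2)/(2·6) ≡ 0/5. 5⁻¹ ≡ 3 (mod 7), so λ ≡ 0·3 ≡ 0.
  x = λ² - 5 - 5 = 0 - 10 ≡ 4; y = λ·(5 - 4) - 6 ≡ 1. → (4, 1)
double: tangent at (4, 1): λ = (3·4² + 2)/(2·1) ≡ 1/2. 2⁻¹ ≡ 4 (mod 7), so λ ≡ 1·4 ≡ 4.
  x = λ² - 4 - 4 = 16 - 8 ≡ 1; y = λ·(4 - 1) - 1 ≡ 4. → (1, 4)
double: tangent at (1, 4): λ = (3·1² + 2)/(2·4) ≡ 5/1. 1⁻¹ ≡ 1 (mod 7) since 1·1 = 1 ≡ 1, so λ ≡ 5·1 ≡ 5.
  x = λ² - 1 - 1 = 25 - 2 ≡ 2; y = λ·(1 - 2) - 4 ≡ 5. → (2, 5)
add Q: (2, 5) + (5, 6). λ = (6 - 5)/(5 - 2) ≡ 1/3 mod 7. 3⁻¹ ≡ 5 (mod 7), so λ ≡ 5.
  x = λ² - 2 - 5 = 25 - 7 ≡ 4; y = λ·(2 - 4) - 5 ≡ 6. → (4, 6)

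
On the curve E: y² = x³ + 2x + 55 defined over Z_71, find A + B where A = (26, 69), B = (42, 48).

(26, 69) + (42, 48). λ = (48 - 69)/(42 - 26) ≡ 50/16 mod 71. 16⁻¹ ≡ 40 (mod 71) since 16·40 = 640 ≡ 1, so λ ≡ 12.
  x = λ² - 26 - 42 = 144 - 68 ≡ 5; y = λ·(26 - 5) - 69 ≡ 41. → (5, 41)

(5, 41)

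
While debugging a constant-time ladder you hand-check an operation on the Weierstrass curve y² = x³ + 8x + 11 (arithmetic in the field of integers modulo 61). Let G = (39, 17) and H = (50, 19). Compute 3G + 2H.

First 3G:
Repeated addition: build up to 3G.
2G: tangent at (39, 17): λ = (3·39² + 8)/(2·17) ≡ 57/34. 34⁻¹ ≡ 9 (mod 61) since 34·9 = 306 ≡ 1, so λ ≡ 57·9 ≡ 25.
  x = λ² - 39 - 39 = 625 - 78 ≡ 59; y = λ·(39 - 59) - 17 ≡ 32. → (59, 32)
3G: (59, 32) + (39, 17). λ = (17 - 32)/(39 - 59) ≡ 46/41 mod 61. 41⁻¹ ≡ 3 (mod 61) since 41·3 = 123 ≡ 1, so λ ≡ 16.
  x = λ² - 59 - 39 = 256 - 98 ≡ 36; y = λ·(59 - 36) - 32 ≡ 31. → (36, 31)
3G = (36, 31).
Next 2H:
Repeated addition: build up to 2H.
2H: tangent at (50, 19): λ = (3·50² + 8)/(2·19) ≡ 5/38. 38⁻¹ ≡ 53 (mod 61) since 38·53 = 2014 ≡ 1, so λ ≡ 5·53 ≡ 21.
  x = λ² - 50 - 50 = 441 - 100 ≡ 36; y = λ·(50 - 36) - 19 ≡ 31. → (36, 31)
2H = (36, 31).
Finally 3G + 2H:
tangent at (36, 31): λ = (3·36² + 8)/(2·31) ≡ 53/1. 1⁻¹ ≡ 1 (mod 61), so λ ≡ 53·1 ≡ 53.
  x = λ² - 36 - 36 = 2809 - 72 ≡ 53; y = λ·(36 - 53) - 31 ≡ 44. → (53, 44)

(53, 44)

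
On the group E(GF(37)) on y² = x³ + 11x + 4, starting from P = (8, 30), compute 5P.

Double-and-add on 5 = (101)₂. Start with P = (8, 30) for the leading 1-bit.
double: tangent at (8, 30): λ = (3·8² + 11)/(2·30) ≡ 18/23. 23⁻¹ ≡ 29 (mod 37), so λ ≡ 18·29 ≡ 4.
  x = λ² - 8 - 8 = 16 - 16 ≡ 0; y = λ·(8 - 0) - 30 ≡ 2. → (0, 2)
double: tangent at (0, 2): λ = (3·0² + 11)/(2·2) ≡ 11/4. 4⁻¹ ≡ 28 (mod 37), so λ ≡ 11·28 ≡ 12.
  x = λ² - 0 - 0 = 144 - 0 ≡ 33; y = λ·(0 - 33) - 2 ≡ 9. → (33, 9)
add P: (33, 9) + (8, 30). λ = (30 - 9)/(8 - 33) ≡ 21/12 mod 37. 12⁻¹ ≡ 34 (mod 37), so λ ≡ 11.
  x = λ² - 33 - 8 = 121 - 41 ≡ 6; y = λ·(33 - 6) - 9 ≡ 29. → (6, 29)

(6, 29)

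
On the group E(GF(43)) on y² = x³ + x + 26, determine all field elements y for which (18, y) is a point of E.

none

x³ + 1x + 26 = 5876 ≡ 28 (mod 43).
28 is a non-residue mod 43; no y exists.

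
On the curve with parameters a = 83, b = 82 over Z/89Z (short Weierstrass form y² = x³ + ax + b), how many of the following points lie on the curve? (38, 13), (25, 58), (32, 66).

3

(38, 13): 13² ≡ 80, rhs ≡ 80 → on.
(25, 58): 58² ≡ 71, rhs ≡ 71 → on.
(32, 66): 66² ≡ 84, rhs ≡ 84 → on.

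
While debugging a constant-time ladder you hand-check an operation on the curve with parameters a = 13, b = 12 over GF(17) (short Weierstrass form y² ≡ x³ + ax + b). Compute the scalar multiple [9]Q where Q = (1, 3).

(9, 5)

Double-and-add on 9 = (1001)₂. Start with Q = (1, 3) for the leading 1-bit.
double: tangent at (1, 3): λ = (3·1² + 13)/(2·3) ≡ 16/6. 6⁻¹ ≡ 3 (mod 17), so λ ≡ 16·3 ≡ 14.
  x = λ² - 1 - 1 = 196 - 2 ≡ 7; y = λ·(1 - 7) - 3 ≡ 15. → (7, 15)
double: tangent at (7, 15): λ = (3·7² + 13)/(2·15) ≡ 7/13. 13⁻¹ ≡ 4 (mod 17), so λ ≡ 7·4 ≡ 11.
  x = λ² - 7 - 7 = 121 - 14 ≡ 5; y = λ·(7 - 5) - 15 ≡ 7. → (5, 7)
double: tangent at (5, 7): λ = (3·5² + 13)/(2·7) ≡ 3/14. 14⁻¹ ≡ 11 (mod 17), so λ ≡ 3·11 ≡ 16.
  x = λ² - 5 - 5 = 256 - 10 ≡ 8; y = λ·(5 - 8) - 7 ≡ 13. → (8, 13)
add Q: (8, 13) + (1, 3). λ = (3 - 13)/(1 - 8) ≡ 7/10 mod 17. 10⁻¹ ≡ 12 (mod 17), so λ ≡ 16.
  x = λ² - 8 - 1 = 256 - 9 ≡ 9; y = λ·(8 - 9) - 13 ≡ 5. → (9, 5)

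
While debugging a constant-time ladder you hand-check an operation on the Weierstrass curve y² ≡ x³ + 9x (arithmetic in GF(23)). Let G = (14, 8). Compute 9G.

Repeated addition: build up to 9G.
2G: tangent at (14, 8): λ = (3·14² + 9)/(2·8) ≡ 22/16. 16⁻¹ ≡ 13 (mod 23), so λ ≡ 22·13 ≡ 10.
  x = λ² - 14 - 14 = 100 - 28 ≡ 3; y = λ·(14 - 3) - 8 ≡ 10. → (3, 10)
3G: (3, 10) + (14, 8). λ = (8 - 10)/(14 - 3) ≡ 21/11 mod 23. 11⁻¹ ≡ 21 (mod 23) since 11·21 = 231 ≡ 1, so λ ≡ 4.
  x = λ² - 3 - 14 = 16 - 17 ≡ 22; y = λ·(3 - 22) - 10 ≡ 6. → (22, 6)
4G: (22, 6) + (14, 8). λ = (8 - 6)/(14 - 22) ≡ 2/15 mod 23. 15⁻¹ ≡ 20 (mod 23) since 15·20 = 300 ≡ 1, so λ ≡ 17.
  x = λ² - 22 - 14 = 289 - 36 ≡ 0; y = λ·(22 - 0) - 6 ≡ 0. → (0, 0)
5G: (0, 0) + (14, 8). λ = (8 - 0)/(14 - 0) ≡ 8/14 mod 23. 14⁻¹ ≡ 5 (mod 23) since 14·5 = 70 ≡ 1, so λ ≡ 17.
  x = λ² - 0 - 14 = 289 - 14 ≡ 22; y = λ·(0 - 22) - 0 ≡ 17. → (22, 17)
6G: (22, 17) + (14, 8). λ = (8 - 17)/(14 - 22) ≡ 14/15 mod 23. 15⁻¹ ≡ 20 (mod 23) since 15·20 = 300 ≡ 1, so λ ≡ 4.
  x = λ² - 22 - 14 = 16 - 36 ≡ 3; y = λ·(22 - 3) - 17 ≡ 13. → (3, 13)
7G: (3, 13) + (14, 8). λ = (8 - 13)/(14 - 3) ≡ 18/11 mod 23. 11⁻¹ ≡ 21 (mod 23) since 11·21 = 231 ≡ 1, so λ ≡ 10.
  x = λ² - 3 - 14 = 100 - 17 ≡ 14; y = λ·(3 - 14) - 13 ≡ 15. → (14, 15)
8G: (14, 15) + (14, 8): same x and y₁ ≡ -y₂, so the sum is ∞.
9G: ∞ + (14, 8) = (14, 8) (identity).

(14, 8)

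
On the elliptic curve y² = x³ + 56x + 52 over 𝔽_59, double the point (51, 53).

(17, 31)

tangent at (51, 53): λ = (3·51² + 56)/(2·53) ≡ 12/47. 47⁻¹ ≡ 54 (mod 59), so λ ≡ 12·54 ≡ 58.
  x = λ² - 51 - 51 = 3364 - 102 ≡ 17; y = λ·(51 - 17) - 53 ≡ 31. → (17, 31)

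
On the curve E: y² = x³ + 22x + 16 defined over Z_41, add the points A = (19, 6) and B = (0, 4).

(19, 6) + (0, 4). λ = (4 - 6)/(0 - 19) ≡ 39/22 mod 41. 22⁻¹ ≡ 28 (mod 41) since 22·28 = 616 ≡ 1, so λ ≡ 26.
  x = λ² - 19 - 0 = 676 - 19 ≡ 1; y = λ·(19 - 1) - 6 ≡ 11. → (1, 11)

(1, 11)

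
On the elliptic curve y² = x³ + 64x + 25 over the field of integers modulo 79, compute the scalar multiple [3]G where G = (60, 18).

(43, 60)

Repeated addition: build up to 3G.
2G: tangent at (60, 18): λ = (3·60² + 64)/(2·18) ≡ 41/36. 36⁻¹ ≡ 11 (mod 79) since 36·11 = 396 ≡ 1, so λ ≡ 41·11 ≡ 56.
  x = λ² - 60 - 60 = 3136 - 120 ≡ 14; y = λ·(60 - 14) - 18 ≡ 30. → (14, 30)
3G: (14, 30) + (60, 18). λ = (18 - 30)/(60 - 14) ≡ 67/46 mod 79. 46⁻¹ ≡ 67 (mod 79) since 46·67 = 3082 ≡ 1, so λ ≡ 65.
  x = λ² - 14 - 60 = 4225 - 74 ≡ 43; y = λ·(14 - 43) - 30 ≡ 60. → (43, 60)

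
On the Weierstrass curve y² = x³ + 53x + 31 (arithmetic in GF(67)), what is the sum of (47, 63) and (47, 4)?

O

The two points share x = 47 and their y-coordinates satisfy 63 + 4 ≡ 0 (mod 67), so they are inverses. Their sum is ∞.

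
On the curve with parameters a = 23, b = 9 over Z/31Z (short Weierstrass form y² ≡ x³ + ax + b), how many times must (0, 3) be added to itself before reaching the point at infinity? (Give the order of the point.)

9

2P: tangent at (0, 3): λ = (3·0² + 23)/(2·3) ≡ 23/6. 6⁻¹ ≡ 26 (mod 31), so λ ≡ 23·26 ≡ 9.
  x = λ² - 0 - 0 = 81 - 0 ≡ 19; y = λ·(0 - 19) - 3 ≡ 12. → (19, 12)
3P: (19, 12) + (0, 3). λ = (3 - 12)/(0 - 19) ≡ 22/12 mod 31. 12⁻¹ ≡ 13 (mod 31), so λ ≡ 7.
  x = λ² - 19 - 0 = 49 - 19 ≡ 30; y = λ·(19 - 30) - 12 ≡ 4. → (30, 4)
4P: (30, 4) + (0, 3). λ = (3 - 4)/(0 - 30) ≡ 30/1 mod 31. 1⁻¹ ≡ 1 (mod 31), so λ ≡ 30.
  x = λ² - 30 - 0 = 900 - 30 ≡ 2; y = λ·(30 - 2) - 4 ≡ 30. → (2, 30)
5P: (2, 30) + (0, 3). λ = (3 - 30)/(0 - 2) ≡ 4/29 mod 31. 29⁻¹ ≡ 15 (mod 31), so λ ≡ 29.
  x = λ² - 2 - 0 = 841 - 2 ≡ 2; y = λ·(2 - 2) - 30 ≡ 1. → (2, 1)
6P: (2, 1) + (0, 3). λ = (3 - 1)/(0 - 2) ≡ 2/29 mod 31. 29⁻¹ ≡ 15 (mod 31) since 29·15 = 435 ≡ 1, so λ ≡ 30.
  x = λ² - 2 - 0 = 900 - 2 ≡ 30; y = λ·(2 - 30) - 1 ≡ 27. → (30, 27)
7P: (30, 27) + (0, 3). λ = (3 - 27)/(0 - 30) ≡ 7/1 mod 31. 1⁻¹ ≡ 1 (mod 31) since 1·1 = 1 ≡ 1, so λ ≡ 7.
  x = λ² - 30 - 0 = 49 - 30 ≡ 19; y = λ·(30 - 19) - 27 ≡ 19. → (19, 19)
8P: (19, 19) + (0, 3). λ = (3 - 19)/(0 - 19) ≡ 15/12 mod 31. 12⁻¹ ≡ 13 (mod 31) since 12·13 = 156 ≡ 1, so λ ≡ 9.
  x = λ² - 19 - 0 = 81 - 19 ≡ 0; y = λ·(19 - 0) - 19 ≡ 28. → (0, 28)
9P: (0, 28) + (0, 3): same x and y₁ ≡ -y₂, so the sum is the point at infinity.
9P = the point at infinity, so the order is 9.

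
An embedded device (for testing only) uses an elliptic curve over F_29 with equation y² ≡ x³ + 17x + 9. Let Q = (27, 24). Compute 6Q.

(27, 24)

Repeated addition: build up to 6Q.
2Q: tangent at (27, 24): λ = (3·27² + 17)/(2·24) ≡ 0/19. 19⁻¹ ≡ 26 (mod 29), so λ ≡ 0·26 ≡ 0.
  x = λ² - 27 - 27 = 0 - 54 ≡ 4; y = λ·(27 - 4) - 24 ≡ 5. → (4, 5)
3Q: (4, 5) + (27, 24). λ = (24 - 5)/(27 - 4) ≡ 19/23 mod 29. 23⁻¹ ≡ 24 (mod 29) since 23·24 = 552 ≡ 1, so λ ≡ 21.
  x = λ² - 4 - 27 = 441 - 31 ≡ 4; y = λ·(4 - 4) - 5 ≡ 24. → (4, 24)
4Q: (4, 24) + (27, 24). λ = (24 - 24)/(27 - 4) ≡ 0/23 mod 29. 23⁻¹ ≡ 24 (mod 29) since 23·24 = 552 ≡ 1, so λ ≡ 0.
  x = λ² - 4 - 27 = 0 - 31 ≡ 27; y = λ·(4 - 27) - 24 ≡ 5. → (27, 5)
5Q: (27, 5) + (27, 24): same x and y₁ ≡ -y₂, so the sum is ∞.
6Q: ∞ + (27, 24) = (27, 24) (identity).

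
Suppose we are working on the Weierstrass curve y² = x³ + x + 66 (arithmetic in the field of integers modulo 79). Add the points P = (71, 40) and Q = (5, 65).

(71, 40) + (5, 65). λ = (65 - 40)/(5 - 71) ≡ 25/13 mod 79. 13⁻¹ ≡ 73 (mod 79), so λ ≡ 8.
  x = λ² - 71 - 5 = 64 - 76 ≡ 67; y = λ·(71 - 67) - 40 ≡ 71. → (67, 71)

(67, 71)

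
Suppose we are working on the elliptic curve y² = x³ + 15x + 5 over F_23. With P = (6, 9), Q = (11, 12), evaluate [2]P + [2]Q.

First 2P:
Repeated addition: build up to 2P.
2P: tangent at (6, 9): λ = (3·6² + 15)/(2·9) ≡ 8/18. 18⁻¹ ≡ 9 (mod 23), so λ ≡ 8·9 ≡ 3.
  x = λ² - 6 - 6 = 9 - 12 ≡ 20; y = λ·(6 - 20) - 9 ≡ 18. → (20, 18)
2P = (20, 18).
Next 2Q:
Repeated addition: build up to 2Q.
2Q: tangent at (11, 12): λ = (3·11² + 15)/(2·12) ≡ 10/1. 1⁻¹ ≡ 1 (mod 23) since 1·1 = 1 ≡ 1, so λ ≡ 10·1 ≡ 10.
  x = λ² - 11 - 11 = 100 - 22 ≡ 9; y = λ·(11 - 9) - 12 ≡ 8. → (9, 8)
2Q = (9, 8).
Finally 2P + 2Q:
(20, 18) + (9, 8). λ = (8 - 18)/(9 - 20) ≡ 13/12 mod 23. 12⁻¹ ≡ 2 (mod 23) since 12·2 = 24 ≡ 1, so λ ≡ 3.
  x = λ² - 20 - 9 = 9 - 29 ≡ 3; y = λ·(20 - 3) - 18 ≡ 10. → (3, 10)

(3, 10)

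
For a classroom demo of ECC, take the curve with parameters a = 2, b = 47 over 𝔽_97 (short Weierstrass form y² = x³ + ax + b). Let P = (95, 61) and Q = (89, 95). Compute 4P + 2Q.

First 4P:
Repeated addition: build up to 4P.
2P: tangent at (95, 61): λ = (3·95² + 2)/(2·61) ≡ 14/25. 25⁻¹ ≡ 66 (mod 97), so λ ≡ 14·66 ≡ 51.
  x = λ² - 95 - 95 = 2601 - 190 ≡ 83; y = λ·(95 - 83) - 61 ≡ 66. → (83, 66)
3P: (83, 66) + (95, 61). λ = (61 - 66)/(95 - 83) ≡ 92/12 mod 97. 12⁻¹ ≡ 89 (mod 97) since 12·89 = 1068 ≡ 1, so λ ≡ 40.
  x = λ² - 83 - 95 = 1600 - 178 ≡ 64; y = λ·(83 - 64) - 66 ≡ 15. → (64, 15)
4P: (64, 15) + (95, 61). λ = (61 - 15)/(95 - 64) ≡ 46/31 mod 97. 31⁻¹ ≡ 72 (mod 97), so λ ≡ 14.
  x = λ² - 64 - 95 = 196 - 159 ≡ 37; y = λ·(64 - 37) - 15 ≡ 72. → (37, 72)
4P = (37, 72).
Next 2Q:
Repeated addition: build up to 2Q.
2Q: tangent at (89, 95): λ = (3·89² + 2)/(2·95) ≡ 0/93. 93⁻¹ ≡ 24 (mod 97), so λ ≡ 0·24 ≡ 0.
  x = λ² - 89 - 89 = 0 - 178 ≡ 16; y = λ·(89 - 16) - 95 ≡ 2. → (16, 2)
2Q = (16, 2).
Finally 4P + 2Q:
(37, 72) + (16, 2). λ = (2 - 72)/(16 - 37) ≡ 27/76 mod 97. 76⁻¹ ≡ 60 (mod 97), so λ ≡ 68.
  x = λ² - 37 - 16 = 4624 - 53 ≡ 12; y = λ·(37 - 12) - 72 ≡ 76. → (12, 76)

(12, 76)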